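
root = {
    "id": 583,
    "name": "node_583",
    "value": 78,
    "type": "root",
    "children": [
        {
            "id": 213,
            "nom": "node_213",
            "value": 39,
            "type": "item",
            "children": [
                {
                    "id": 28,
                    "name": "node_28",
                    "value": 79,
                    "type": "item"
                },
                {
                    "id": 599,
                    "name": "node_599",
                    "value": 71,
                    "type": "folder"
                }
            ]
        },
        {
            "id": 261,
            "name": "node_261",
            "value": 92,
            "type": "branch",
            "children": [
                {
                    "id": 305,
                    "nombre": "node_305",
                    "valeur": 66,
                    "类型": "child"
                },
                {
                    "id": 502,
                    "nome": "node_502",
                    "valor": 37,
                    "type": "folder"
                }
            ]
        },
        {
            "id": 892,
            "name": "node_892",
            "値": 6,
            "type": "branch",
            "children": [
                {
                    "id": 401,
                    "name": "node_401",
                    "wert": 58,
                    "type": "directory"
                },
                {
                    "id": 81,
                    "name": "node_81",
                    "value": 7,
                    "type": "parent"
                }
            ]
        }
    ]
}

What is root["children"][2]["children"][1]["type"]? "parent"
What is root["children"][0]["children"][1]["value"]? 71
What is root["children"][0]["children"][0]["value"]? 79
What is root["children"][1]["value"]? 92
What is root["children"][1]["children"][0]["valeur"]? 66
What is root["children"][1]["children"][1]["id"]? 502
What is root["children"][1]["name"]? "node_261"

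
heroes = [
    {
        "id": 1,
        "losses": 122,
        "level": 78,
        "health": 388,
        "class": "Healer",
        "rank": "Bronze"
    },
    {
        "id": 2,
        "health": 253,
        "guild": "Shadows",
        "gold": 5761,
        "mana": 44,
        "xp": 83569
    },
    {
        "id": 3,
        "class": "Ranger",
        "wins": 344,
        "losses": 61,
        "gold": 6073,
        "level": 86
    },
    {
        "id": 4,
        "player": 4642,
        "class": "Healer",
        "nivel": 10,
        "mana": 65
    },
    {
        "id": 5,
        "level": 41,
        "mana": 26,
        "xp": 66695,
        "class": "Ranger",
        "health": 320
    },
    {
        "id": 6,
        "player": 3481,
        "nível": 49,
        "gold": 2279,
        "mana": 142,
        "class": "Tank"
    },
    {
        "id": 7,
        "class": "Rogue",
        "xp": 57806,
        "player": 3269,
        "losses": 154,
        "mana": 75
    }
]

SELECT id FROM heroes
[1, 2, 3, 4, 5, 6, 7]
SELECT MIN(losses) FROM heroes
61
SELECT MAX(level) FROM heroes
86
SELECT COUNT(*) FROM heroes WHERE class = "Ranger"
2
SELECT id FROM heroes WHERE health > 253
[1, 5]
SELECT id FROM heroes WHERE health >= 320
[1, 5]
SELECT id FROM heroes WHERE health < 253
[]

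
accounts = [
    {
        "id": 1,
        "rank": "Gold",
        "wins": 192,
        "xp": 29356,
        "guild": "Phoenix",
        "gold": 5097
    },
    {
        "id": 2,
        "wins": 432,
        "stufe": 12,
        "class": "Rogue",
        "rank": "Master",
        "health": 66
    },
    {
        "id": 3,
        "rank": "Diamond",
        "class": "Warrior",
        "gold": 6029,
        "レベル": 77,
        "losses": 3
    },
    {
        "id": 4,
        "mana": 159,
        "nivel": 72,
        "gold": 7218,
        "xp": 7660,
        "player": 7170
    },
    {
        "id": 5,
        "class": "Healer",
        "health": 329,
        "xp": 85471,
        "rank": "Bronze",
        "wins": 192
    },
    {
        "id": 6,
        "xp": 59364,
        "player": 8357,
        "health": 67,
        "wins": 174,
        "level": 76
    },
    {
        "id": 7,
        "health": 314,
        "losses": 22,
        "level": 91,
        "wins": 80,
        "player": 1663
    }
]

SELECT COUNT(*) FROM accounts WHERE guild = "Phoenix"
1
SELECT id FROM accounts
[1, 2, 3, 4, 5, 6, 7]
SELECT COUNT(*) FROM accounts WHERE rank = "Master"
1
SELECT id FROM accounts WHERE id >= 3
[3, 4, 5, 6, 7]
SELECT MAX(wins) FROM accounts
432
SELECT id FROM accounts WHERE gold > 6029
[4]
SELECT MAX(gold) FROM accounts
7218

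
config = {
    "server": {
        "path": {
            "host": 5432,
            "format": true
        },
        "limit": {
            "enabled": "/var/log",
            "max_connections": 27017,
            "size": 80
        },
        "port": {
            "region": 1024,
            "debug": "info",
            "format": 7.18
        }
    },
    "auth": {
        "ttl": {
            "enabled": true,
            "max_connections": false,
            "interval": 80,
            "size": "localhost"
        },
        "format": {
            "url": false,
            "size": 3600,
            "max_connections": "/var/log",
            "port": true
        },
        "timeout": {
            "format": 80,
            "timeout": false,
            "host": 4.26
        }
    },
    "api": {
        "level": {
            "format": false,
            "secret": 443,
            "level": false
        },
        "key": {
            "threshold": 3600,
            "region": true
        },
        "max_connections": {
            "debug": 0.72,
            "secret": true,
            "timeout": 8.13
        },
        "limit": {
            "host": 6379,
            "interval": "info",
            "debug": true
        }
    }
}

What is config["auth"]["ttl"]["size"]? "localhost"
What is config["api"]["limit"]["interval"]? "info"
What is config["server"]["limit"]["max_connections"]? 27017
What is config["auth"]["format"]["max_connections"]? "/var/log"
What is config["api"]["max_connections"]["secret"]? True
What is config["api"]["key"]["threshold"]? 3600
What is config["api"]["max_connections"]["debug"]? 0.72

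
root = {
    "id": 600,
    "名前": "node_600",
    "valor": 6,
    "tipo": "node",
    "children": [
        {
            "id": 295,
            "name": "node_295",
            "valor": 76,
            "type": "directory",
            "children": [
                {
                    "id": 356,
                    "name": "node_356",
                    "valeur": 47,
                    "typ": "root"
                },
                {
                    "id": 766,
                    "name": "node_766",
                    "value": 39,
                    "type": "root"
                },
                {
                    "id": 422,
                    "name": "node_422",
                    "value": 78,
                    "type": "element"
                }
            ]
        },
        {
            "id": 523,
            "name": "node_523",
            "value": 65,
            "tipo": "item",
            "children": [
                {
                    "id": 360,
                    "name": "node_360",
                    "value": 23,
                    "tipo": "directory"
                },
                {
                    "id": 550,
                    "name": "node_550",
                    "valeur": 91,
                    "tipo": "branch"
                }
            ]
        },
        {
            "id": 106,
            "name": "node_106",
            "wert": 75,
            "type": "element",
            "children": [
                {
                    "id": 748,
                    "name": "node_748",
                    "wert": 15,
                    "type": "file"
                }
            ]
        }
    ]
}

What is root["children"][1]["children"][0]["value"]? 23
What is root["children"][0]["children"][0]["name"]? "node_356"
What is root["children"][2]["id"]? 106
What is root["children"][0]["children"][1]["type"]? "root"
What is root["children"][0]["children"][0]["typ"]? "root"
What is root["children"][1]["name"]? "node_523"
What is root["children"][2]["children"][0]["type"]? "file"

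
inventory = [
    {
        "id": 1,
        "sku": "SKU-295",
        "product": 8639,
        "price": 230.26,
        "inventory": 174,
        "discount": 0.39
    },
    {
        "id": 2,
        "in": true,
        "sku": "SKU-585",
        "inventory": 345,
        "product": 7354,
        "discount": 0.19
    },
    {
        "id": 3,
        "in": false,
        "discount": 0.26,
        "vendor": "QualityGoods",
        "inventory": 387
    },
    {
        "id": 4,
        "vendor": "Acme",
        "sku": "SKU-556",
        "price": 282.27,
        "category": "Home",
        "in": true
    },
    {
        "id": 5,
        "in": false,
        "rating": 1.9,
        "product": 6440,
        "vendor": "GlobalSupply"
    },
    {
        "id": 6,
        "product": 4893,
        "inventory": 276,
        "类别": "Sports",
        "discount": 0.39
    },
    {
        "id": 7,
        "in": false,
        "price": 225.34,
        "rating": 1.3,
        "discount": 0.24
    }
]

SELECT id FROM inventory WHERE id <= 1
[1]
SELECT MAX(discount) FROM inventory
0.39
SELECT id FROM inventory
[1, 2, 3, 4, 5, 6, 7]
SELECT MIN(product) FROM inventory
4893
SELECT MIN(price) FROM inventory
225.34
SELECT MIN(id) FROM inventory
1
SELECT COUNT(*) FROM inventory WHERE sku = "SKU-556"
1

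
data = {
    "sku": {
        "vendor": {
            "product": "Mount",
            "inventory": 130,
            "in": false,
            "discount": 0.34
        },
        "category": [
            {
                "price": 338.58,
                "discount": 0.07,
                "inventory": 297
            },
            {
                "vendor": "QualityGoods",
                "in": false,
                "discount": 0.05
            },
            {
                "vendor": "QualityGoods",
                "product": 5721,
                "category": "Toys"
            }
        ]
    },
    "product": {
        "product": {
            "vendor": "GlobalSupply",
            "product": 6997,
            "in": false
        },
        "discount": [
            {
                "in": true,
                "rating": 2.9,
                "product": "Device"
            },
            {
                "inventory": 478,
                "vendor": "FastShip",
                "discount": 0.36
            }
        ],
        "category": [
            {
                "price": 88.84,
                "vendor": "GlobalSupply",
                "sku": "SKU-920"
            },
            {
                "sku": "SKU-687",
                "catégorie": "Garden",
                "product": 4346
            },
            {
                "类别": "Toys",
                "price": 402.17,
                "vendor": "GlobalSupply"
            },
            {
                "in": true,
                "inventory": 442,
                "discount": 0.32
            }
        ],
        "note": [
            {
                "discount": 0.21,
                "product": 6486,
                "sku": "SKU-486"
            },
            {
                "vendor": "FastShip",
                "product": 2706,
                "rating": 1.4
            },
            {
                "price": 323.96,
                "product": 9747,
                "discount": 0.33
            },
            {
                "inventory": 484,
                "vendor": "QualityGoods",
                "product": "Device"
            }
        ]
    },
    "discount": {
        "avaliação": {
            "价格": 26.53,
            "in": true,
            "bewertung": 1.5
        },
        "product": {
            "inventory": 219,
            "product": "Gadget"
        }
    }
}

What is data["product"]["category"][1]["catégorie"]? "Garden"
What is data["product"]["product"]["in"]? False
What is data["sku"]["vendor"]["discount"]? 0.34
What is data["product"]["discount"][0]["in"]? True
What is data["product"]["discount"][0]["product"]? "Device"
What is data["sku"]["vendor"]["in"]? False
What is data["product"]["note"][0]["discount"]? 0.21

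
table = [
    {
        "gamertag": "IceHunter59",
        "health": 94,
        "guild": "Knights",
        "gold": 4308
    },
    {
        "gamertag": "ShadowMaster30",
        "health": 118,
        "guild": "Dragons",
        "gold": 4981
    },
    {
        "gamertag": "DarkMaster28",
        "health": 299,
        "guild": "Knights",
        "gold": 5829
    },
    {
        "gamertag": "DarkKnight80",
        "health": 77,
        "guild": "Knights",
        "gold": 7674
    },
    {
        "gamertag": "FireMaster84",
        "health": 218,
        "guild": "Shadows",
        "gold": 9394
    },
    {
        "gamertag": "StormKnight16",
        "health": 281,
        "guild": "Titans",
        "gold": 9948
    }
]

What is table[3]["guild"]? "Knights"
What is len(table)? 6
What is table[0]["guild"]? "Knights"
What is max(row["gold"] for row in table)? 9948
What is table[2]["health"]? 299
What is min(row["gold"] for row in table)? 4308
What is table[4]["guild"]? "Shadows"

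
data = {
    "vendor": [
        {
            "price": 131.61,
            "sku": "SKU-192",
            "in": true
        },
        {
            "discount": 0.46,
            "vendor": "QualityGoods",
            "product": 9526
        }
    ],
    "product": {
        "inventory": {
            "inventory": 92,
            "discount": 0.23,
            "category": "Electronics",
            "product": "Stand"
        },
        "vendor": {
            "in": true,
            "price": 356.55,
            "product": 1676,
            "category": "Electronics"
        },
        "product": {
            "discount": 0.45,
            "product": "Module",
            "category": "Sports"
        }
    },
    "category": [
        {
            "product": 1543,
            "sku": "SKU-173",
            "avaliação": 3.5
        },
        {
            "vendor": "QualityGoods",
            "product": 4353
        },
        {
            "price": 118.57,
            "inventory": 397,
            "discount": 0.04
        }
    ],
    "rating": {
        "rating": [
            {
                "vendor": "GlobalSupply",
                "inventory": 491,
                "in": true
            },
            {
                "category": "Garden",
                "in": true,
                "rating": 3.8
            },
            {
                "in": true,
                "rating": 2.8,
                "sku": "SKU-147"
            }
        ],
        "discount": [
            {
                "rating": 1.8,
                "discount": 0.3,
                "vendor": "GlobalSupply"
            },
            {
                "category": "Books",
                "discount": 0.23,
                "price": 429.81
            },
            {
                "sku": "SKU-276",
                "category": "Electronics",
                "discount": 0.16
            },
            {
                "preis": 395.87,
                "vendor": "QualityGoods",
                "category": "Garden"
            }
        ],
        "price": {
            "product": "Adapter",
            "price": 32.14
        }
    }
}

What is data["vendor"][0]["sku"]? "SKU-192"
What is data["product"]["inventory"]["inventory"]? 92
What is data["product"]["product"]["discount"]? 0.45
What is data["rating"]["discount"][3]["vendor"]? "QualityGoods"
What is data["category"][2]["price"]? 118.57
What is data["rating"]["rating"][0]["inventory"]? 491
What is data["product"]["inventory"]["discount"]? 0.23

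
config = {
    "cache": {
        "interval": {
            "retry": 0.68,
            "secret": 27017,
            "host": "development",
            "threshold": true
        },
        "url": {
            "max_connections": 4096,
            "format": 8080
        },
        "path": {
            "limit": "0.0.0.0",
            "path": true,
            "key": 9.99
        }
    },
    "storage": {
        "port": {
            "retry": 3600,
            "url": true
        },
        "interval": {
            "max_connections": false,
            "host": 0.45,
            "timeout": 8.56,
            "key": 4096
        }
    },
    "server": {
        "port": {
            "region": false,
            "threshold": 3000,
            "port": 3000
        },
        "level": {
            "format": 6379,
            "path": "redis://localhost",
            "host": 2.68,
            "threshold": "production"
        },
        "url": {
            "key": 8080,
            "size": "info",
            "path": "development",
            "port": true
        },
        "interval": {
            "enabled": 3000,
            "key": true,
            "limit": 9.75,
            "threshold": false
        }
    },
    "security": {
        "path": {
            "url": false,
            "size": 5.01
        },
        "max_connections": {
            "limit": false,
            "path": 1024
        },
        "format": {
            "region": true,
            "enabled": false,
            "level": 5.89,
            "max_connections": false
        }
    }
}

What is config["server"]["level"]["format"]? 6379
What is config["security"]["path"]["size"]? 5.01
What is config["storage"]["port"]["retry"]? 3600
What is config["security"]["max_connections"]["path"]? 1024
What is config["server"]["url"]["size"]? "info"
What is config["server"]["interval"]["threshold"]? False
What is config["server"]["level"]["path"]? "redis://localhost"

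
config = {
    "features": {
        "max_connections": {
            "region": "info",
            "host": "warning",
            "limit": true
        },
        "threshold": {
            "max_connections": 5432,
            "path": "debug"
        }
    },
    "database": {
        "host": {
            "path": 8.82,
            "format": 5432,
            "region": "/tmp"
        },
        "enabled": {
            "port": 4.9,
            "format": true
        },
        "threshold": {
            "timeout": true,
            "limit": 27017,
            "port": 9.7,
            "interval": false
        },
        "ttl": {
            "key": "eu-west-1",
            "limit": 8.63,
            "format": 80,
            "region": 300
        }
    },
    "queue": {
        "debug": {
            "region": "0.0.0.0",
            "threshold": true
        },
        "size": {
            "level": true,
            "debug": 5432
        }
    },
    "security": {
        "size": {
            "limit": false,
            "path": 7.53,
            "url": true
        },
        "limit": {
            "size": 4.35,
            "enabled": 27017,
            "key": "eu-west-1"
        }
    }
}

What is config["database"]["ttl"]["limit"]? 8.63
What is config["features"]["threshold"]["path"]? "debug"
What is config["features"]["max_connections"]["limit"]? True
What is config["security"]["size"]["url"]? True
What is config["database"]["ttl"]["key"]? "eu-west-1"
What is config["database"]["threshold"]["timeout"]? True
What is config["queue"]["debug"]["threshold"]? True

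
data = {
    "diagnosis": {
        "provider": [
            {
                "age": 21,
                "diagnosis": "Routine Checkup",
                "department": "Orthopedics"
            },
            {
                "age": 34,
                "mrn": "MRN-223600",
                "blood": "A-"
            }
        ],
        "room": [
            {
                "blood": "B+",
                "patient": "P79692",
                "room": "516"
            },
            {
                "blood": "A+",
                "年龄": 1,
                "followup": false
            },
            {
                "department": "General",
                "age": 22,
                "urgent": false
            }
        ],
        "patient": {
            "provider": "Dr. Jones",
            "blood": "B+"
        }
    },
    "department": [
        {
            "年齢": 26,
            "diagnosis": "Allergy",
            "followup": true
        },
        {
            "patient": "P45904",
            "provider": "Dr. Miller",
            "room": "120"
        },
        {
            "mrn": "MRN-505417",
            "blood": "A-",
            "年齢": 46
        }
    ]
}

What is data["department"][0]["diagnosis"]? "Allergy"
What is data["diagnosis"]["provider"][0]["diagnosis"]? "Routine Checkup"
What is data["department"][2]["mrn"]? "MRN-505417"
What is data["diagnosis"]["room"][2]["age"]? 22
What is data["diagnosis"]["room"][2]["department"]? "General"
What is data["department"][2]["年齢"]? 46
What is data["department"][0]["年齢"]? 26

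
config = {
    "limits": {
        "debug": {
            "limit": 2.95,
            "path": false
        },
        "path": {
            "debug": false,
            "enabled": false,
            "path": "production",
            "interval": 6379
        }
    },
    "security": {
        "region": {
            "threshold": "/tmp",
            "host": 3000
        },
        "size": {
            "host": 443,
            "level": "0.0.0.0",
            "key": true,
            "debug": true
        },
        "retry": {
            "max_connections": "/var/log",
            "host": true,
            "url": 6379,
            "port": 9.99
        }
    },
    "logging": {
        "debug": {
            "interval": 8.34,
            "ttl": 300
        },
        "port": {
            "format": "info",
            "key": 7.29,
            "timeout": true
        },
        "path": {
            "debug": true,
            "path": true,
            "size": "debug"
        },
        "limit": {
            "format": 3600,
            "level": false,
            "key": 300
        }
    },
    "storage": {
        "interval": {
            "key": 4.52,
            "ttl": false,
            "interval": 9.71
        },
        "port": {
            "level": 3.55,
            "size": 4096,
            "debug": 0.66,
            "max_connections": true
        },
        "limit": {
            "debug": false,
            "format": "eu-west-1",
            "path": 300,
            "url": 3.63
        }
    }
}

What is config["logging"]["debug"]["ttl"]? 300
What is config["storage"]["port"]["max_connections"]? True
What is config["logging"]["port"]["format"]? "info"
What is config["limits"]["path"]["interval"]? 6379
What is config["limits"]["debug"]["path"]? False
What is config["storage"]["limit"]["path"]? 300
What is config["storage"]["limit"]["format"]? "eu-west-1"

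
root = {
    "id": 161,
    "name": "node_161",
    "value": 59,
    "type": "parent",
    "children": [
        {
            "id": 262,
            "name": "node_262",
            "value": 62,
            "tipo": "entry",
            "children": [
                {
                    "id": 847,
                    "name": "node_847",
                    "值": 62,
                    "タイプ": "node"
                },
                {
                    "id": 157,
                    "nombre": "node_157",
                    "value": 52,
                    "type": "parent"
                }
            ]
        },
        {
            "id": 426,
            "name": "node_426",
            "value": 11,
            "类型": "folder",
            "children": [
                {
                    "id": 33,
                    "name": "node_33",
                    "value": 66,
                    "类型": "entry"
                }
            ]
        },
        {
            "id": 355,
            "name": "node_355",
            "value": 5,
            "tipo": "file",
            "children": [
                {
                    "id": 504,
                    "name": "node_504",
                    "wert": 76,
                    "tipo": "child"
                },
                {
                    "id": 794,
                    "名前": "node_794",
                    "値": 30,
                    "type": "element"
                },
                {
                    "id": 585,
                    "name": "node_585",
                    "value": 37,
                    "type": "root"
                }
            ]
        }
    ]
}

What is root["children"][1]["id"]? 426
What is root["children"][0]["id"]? 262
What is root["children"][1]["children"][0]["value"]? 66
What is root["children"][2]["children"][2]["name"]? "node_585"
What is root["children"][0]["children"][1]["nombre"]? "node_157"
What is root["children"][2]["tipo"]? "file"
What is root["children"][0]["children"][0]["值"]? 62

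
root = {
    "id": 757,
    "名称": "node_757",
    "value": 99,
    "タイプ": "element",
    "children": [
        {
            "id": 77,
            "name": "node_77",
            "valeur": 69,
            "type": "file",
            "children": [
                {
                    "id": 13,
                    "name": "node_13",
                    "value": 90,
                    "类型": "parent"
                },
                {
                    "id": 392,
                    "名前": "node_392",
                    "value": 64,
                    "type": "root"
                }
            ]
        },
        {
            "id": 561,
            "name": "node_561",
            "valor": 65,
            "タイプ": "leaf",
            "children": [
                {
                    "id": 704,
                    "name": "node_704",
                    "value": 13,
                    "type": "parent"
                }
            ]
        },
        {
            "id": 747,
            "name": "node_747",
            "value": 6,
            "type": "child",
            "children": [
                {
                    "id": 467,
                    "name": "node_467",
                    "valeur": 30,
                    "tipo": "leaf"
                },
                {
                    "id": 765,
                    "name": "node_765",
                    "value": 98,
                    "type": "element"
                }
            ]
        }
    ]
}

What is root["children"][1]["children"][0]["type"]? "parent"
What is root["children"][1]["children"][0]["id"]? 704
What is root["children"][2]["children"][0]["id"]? 467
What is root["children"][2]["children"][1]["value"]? 98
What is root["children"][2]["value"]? 6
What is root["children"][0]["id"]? 77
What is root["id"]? 757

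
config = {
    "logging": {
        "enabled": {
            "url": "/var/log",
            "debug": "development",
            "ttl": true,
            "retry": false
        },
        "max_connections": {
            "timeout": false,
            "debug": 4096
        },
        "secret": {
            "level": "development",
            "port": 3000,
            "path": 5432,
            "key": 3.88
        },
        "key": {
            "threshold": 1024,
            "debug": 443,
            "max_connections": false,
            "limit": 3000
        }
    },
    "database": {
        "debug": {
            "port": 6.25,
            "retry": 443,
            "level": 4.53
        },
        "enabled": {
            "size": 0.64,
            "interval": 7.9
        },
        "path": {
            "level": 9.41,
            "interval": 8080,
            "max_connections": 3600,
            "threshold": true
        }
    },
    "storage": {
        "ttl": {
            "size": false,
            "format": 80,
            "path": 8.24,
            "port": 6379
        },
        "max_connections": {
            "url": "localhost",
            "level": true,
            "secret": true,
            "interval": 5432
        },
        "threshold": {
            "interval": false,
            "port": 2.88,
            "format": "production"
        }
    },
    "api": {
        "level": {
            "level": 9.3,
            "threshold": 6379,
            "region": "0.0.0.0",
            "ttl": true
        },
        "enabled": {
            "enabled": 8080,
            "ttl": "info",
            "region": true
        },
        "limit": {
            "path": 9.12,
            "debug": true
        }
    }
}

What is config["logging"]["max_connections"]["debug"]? 4096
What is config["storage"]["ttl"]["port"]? 6379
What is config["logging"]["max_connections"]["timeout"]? False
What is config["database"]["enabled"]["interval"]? 7.9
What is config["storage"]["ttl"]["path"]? 8.24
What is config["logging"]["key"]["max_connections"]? False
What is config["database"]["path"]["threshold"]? True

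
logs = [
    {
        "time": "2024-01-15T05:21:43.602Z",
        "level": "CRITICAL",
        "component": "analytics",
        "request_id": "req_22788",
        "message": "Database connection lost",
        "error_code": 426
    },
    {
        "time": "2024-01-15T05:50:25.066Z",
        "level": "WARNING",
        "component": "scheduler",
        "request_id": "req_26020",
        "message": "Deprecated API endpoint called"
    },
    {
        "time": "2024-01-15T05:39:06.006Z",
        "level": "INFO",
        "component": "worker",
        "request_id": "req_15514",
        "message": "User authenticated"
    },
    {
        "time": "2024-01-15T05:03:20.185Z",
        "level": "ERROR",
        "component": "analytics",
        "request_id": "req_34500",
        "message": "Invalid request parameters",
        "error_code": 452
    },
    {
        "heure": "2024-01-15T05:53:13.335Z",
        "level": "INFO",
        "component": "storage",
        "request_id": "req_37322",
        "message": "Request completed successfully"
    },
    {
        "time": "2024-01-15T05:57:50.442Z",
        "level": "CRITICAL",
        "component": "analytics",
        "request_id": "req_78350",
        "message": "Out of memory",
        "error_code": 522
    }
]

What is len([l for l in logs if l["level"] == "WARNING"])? 1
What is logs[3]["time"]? "2024-01-15T05:03:20.185Z"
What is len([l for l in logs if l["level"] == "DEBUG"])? 0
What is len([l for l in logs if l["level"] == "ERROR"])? 1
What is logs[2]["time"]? "2024-01-15T05:39:06.006Z"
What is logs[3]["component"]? "analytics"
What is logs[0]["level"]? "CRITICAL"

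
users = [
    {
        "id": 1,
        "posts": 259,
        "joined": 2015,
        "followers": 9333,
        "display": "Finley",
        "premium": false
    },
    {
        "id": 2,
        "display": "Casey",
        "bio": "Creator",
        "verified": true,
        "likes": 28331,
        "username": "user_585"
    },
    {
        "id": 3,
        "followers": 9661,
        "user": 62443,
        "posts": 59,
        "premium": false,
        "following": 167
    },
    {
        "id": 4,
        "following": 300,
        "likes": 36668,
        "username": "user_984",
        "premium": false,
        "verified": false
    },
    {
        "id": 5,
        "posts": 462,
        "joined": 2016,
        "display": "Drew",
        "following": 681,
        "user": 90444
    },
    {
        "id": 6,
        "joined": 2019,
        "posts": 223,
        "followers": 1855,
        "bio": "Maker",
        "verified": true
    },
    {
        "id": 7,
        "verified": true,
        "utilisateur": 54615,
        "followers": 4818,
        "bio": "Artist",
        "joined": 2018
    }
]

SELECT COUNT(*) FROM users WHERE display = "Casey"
1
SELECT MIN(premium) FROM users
False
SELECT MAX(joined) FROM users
2019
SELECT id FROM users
[1, 2, 3, 4, 5, 6, 7]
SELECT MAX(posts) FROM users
462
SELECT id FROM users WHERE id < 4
[1, 2, 3]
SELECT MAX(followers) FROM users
9661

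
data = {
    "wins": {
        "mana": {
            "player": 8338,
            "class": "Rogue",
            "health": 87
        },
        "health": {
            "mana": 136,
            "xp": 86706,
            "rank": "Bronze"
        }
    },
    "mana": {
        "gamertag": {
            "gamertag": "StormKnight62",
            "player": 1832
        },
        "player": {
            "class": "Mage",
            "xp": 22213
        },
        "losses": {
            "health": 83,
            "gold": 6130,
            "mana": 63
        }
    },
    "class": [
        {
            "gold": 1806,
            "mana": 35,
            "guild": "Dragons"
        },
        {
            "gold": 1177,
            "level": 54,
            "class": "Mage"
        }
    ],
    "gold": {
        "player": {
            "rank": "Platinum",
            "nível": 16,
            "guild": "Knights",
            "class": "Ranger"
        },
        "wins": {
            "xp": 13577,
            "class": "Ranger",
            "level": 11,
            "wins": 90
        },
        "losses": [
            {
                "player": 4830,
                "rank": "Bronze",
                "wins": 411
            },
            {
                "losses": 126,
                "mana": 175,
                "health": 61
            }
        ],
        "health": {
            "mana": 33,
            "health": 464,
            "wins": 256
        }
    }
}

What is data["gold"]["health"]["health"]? 464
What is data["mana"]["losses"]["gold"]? 6130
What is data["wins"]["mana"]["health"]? 87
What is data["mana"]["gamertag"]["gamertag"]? "StormKnight62"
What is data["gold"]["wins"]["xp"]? 13577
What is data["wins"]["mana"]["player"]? 8338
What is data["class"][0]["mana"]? 35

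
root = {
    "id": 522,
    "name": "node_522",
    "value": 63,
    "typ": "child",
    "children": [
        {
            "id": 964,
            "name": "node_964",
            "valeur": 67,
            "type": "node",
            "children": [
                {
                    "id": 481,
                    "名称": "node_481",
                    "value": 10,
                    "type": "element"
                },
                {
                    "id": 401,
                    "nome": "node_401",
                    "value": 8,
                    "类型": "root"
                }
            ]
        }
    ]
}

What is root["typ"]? "child"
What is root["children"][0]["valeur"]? 67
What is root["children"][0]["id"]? 964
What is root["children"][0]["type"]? "node"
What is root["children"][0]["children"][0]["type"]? "element"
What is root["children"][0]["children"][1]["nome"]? "node_401"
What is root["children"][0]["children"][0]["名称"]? "node_481"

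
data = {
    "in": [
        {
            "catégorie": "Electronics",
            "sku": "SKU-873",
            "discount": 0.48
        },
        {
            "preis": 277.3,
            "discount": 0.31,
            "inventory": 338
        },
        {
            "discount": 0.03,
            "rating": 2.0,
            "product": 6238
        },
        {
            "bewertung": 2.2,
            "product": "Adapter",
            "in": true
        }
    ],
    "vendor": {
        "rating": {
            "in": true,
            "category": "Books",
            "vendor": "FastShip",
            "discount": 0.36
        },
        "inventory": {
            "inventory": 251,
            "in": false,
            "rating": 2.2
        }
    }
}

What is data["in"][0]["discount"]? 0.48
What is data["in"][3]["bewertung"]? 2.2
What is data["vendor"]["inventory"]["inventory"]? 251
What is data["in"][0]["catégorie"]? "Electronics"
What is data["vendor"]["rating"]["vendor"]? "FastShip"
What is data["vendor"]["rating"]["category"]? "Books"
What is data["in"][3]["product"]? "Adapter"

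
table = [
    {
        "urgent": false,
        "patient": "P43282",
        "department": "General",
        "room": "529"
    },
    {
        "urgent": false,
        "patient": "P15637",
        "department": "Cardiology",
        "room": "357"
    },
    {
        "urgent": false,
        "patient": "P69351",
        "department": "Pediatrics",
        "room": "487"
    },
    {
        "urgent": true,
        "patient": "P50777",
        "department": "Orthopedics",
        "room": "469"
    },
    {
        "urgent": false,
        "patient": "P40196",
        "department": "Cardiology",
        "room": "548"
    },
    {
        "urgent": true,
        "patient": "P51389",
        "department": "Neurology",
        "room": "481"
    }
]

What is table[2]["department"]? "Pediatrics"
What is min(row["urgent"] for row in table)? False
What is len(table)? 6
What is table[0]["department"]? "General"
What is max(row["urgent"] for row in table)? True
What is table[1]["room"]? "357"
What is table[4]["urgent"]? False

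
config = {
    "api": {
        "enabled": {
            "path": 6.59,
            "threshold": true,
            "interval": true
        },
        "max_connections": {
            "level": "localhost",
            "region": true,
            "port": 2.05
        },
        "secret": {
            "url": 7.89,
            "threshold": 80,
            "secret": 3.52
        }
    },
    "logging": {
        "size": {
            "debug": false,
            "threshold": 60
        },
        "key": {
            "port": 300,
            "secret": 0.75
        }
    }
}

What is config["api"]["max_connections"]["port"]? 2.05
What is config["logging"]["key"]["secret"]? 0.75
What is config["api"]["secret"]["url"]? 7.89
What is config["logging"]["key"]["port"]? 300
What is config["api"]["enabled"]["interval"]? True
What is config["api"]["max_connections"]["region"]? True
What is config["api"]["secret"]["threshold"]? 80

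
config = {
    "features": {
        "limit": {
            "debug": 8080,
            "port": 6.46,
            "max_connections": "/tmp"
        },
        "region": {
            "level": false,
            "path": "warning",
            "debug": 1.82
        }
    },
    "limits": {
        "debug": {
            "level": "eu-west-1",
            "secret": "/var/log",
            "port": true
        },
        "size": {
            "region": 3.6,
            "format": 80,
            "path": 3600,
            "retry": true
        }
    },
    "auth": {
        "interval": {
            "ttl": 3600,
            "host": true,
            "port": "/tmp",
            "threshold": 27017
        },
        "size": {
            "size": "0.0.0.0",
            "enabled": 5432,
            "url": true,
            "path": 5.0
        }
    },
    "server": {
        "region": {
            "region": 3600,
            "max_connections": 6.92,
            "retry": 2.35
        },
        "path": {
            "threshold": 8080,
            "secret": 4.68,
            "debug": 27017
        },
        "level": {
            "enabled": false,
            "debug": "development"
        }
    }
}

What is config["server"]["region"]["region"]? 3600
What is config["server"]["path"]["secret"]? 4.68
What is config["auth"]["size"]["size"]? "0.0.0.0"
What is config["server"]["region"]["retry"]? 2.35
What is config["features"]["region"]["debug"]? 1.82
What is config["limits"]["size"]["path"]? 3600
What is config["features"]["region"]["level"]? False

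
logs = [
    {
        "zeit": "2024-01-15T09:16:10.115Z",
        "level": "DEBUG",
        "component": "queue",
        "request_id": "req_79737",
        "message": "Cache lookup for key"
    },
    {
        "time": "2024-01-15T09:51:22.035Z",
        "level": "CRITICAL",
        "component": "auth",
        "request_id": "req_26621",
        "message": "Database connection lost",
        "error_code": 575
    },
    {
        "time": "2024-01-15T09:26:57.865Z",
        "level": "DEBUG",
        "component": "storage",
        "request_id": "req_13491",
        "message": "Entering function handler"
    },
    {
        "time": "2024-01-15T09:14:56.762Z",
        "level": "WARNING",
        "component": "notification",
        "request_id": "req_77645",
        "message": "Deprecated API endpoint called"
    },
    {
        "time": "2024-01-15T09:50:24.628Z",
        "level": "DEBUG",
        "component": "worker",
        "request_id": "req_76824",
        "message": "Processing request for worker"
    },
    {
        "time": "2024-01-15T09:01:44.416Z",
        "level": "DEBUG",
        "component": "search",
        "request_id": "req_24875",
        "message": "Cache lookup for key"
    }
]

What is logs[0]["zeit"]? "2024-01-15T09:16:10.115Z"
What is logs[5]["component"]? "search"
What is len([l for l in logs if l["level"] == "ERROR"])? 0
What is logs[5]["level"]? "DEBUG"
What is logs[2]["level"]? "DEBUG"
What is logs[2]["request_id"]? "req_13491"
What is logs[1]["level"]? "CRITICAL"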